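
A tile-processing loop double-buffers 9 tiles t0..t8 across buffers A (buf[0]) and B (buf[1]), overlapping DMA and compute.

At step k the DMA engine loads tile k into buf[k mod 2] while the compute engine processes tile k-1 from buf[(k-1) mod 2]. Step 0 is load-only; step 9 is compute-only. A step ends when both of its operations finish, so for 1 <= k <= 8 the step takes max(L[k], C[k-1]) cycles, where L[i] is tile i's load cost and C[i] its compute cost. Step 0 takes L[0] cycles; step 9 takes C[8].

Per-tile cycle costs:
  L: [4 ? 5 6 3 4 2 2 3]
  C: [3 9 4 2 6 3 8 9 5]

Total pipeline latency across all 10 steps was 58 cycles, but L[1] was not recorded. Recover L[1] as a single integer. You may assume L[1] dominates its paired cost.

L[1] = 5

step 0: dur = L[0]=4 = 4
step 1: dur = max(L[1]=?, C[0]=3) = L[1]  (unknown; binding)
step 2: dur = max(L[2]=5, C[1]=9) = 9
step 3: dur = max(L[3]=6, C[2]=4) = 6
step 4: dur = max(L[4]=3, C[3]=2) = 3
step 5: dur = max(L[5]=4, C[4]=6) = 6
step 6: dur = max(L[6]=2, C[5]=3) = 3
step 7: dur = max(L[7]=2, C[6]=8) = 8
step 8: dur = max(L[8]=3, C[7]=9) = 9
step 9: dur = C[8]=5 = 5
sum of known step durations = 53
dur[1] = total - known = 58 - 53 = 5
L[1] is the binding max in step 1, so L[1] = dur[1] = 5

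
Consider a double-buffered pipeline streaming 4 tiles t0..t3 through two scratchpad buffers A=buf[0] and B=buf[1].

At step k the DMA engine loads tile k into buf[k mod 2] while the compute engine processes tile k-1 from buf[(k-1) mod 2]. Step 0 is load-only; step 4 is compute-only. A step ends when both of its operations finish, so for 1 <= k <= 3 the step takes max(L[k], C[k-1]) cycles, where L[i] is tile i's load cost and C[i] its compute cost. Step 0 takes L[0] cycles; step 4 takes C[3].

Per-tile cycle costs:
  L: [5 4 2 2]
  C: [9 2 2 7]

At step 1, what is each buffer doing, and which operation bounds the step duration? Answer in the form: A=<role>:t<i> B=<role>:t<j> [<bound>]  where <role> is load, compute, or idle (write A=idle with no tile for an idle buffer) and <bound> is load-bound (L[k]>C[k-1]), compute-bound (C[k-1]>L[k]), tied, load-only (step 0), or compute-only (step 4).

step 0: L[0]=5 → dur=5, Σ=5 | A=load:t0 B=idle [load-only]
step 1: L[1]=4 C[0]=9 → dur=9, Σ=14 | A=compute:t0 B=load:t1 [compute-bound]
step 2: L[2]=2 C[1]=2 → dur=2, Σ=16 | A=load:t2 B=compute:t1 [tied]
step 3: L[3]=2 C[2]=2 → dur=2, Σ=18 | A=compute:t2 B=load:t3 [tied]
step 4: C[3]=7 → dur=7, Σ=25 | A=idle B=compute:t3 [compute-only]

step 1: A=compute:t0 B=load:t1 [compute-bound]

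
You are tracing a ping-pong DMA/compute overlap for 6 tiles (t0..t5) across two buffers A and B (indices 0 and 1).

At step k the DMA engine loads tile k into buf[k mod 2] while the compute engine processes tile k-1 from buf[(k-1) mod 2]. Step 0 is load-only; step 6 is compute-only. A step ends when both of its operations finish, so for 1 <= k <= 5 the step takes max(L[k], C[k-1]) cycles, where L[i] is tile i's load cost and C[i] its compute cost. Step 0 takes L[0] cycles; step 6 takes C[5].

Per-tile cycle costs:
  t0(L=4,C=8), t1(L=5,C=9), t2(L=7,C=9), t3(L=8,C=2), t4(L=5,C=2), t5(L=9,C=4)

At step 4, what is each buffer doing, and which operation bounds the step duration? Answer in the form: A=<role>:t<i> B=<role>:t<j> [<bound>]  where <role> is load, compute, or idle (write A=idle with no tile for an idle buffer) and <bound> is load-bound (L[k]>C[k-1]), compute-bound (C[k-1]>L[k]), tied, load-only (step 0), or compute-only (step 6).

k=0 load=t0/4c comp=- wait=4 total=4
k=1 load=t1/5c comp=t0/8c wait=8 total=12
k=2 load=t2/7c comp=t1/9c wait=9 total=21
k=3 load=t3/8c comp=t2/9c wait=9 total=30
k=4 load=t4/5c comp=t3/2c wait=5 total=35
k=5 load=t5/9c comp=t4/2c wait=9 total=44
k=6 load=- comp=t5/4c wait=4 total=48

step 4: A=load:t4 B=compute:t3 [load-bound]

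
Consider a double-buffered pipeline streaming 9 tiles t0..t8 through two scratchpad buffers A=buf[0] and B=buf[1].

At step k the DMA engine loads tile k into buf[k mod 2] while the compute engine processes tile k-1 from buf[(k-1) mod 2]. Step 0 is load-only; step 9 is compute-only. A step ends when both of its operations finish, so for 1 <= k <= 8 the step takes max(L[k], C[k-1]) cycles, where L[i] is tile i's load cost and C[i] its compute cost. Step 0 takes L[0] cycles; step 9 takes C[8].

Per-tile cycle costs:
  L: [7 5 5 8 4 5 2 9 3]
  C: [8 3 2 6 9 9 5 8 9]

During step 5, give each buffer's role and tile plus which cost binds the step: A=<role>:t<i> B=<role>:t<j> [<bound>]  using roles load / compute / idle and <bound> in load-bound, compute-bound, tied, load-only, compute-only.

step 5: A=compute:t4 B=load:t5 [compute-bound]

step 0: L[0]=7 → dur=7, Σ=7 | A=load:t0 B=idle [load-only]
step 1: L[1]=5 C[0]=8 → dur=8, Σ=15 | A=compute:t0 B=load:t1 [compute-bound]
step 2: L[2]=5 C[1]=3 → dur=5, Σ=20 | A=load:t2 B=compute:t1 [load-bound]
step 3: L[3]=8 C[2]=2 → dur=8, Σ=28 | A=compute:t2 B=load:t3 [load-bound]
step 4: L[4]=4 C[3]=6 → dur=6, Σ=34 | A=load:t4 B=compute:t3 [compute-bound]
step 5: L[5]=5 C[4]=9 → dur=9, Σ=43 | A=compute:t4 B=load:t5 [compute-bound]
step 6: L[6]=2 C[5]=9 → dur=9, Σ=52 | A=load:t6 B=compute:t5 [compute-bound]
step 7: L[7]=9 C[6]=5 → dur=9, Σ=61 | A=compute:t6 B=load:t7 [load-bound]
step 8: L[8]=3 C[7]=8 → dur=8, Σ=69 | A=load:t8 B=compute:t7 [compute-bound]
step 9: C[8]=9 → dur=9, Σ=78 | A=compute:t8 B=idle [compute-only]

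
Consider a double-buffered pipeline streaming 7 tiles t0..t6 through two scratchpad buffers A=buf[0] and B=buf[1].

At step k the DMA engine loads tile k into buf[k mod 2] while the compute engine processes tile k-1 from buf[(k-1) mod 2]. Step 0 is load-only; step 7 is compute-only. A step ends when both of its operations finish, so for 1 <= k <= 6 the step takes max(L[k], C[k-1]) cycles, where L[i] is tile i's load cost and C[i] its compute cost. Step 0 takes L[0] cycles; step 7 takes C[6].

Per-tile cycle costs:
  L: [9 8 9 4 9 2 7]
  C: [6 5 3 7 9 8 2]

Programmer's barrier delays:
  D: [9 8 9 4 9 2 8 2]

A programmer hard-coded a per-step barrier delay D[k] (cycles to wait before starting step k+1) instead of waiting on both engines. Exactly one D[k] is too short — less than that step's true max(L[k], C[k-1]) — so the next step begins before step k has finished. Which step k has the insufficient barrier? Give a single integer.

[0] required=L[0]=9=9 vs D=9 ok
[1] required=max(L[1]=8,C[0]=6)=8 vs D=8 ok
[2] required=max(L[2]=9,C[1]=5)=9 vs D=9 ok
[3] required=max(L[3]=4,C[2]=3)=4 vs D=4 ok
[4] required=max(L[4]=9,C[3]=7)=9 vs D=9 ok
[5] required=max(L[5]=2,C[4]=9)=9 vs D=2 SHORT
[6] required=max(L[6]=7,C[5]=8)=8 vs D=8 ok
[7] required=C[6]=2=2 vs D=2 ok

hazard at step 5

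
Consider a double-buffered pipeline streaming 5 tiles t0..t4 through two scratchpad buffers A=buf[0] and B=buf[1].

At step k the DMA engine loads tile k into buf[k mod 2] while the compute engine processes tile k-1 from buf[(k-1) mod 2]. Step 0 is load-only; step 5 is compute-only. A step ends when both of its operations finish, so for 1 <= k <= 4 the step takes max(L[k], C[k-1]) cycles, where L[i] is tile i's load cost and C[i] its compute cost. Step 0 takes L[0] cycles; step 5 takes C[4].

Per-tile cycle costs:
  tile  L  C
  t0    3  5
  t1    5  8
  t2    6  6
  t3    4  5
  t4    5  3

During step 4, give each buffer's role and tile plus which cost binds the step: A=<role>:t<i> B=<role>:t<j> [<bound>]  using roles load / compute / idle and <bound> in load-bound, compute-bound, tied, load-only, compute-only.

step 4: A=load:t4 B=compute:t3 [tied]

step 0: L[0]=3 → dur=3, Σ=3 | A=load:t0 B=idle [load-only]
step 1: L[1]=5 C[0]=5 → dur=5, Σ=8 | A=compute:t0 B=load:t1 [tied]
step 2: L[2]=6 C[1]=8 → dur=8, Σ=16 | A=load:t2 B=compute:t1 [compute-bound]
step 3: L[3]=4 C[2]=6 → dur=6, Σ=22 | A=compute:t2 B=load:t3 [compute-bound]
step 4: L[4]=5 C[3]=5 → dur=5, Σ=27 | A=load:t4 B=compute:t3 [tied]
step 5: C[4]=3 → dur=3, Σ=30 | A=compute:t4 B=idle [compute-only]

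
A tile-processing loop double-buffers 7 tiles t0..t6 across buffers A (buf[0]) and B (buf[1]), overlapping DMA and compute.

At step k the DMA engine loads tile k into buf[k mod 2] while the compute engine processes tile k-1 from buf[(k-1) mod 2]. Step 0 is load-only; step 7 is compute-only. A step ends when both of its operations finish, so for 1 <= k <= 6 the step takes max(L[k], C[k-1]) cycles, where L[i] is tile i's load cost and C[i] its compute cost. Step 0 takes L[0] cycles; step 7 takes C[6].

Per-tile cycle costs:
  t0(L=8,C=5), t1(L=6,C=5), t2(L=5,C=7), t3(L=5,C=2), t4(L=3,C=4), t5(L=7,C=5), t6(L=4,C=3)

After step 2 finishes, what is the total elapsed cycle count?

end_cycle[2] = 19

  0. 8=8c; end=8; A:t0 B:-
  1. max(6,5)=6c; end=14; A:t0 B:t1
  2. max(5,5)=5c; end=19; A:t2 B:t1
  3. max(5,7)=7c; end=26; A:t2 B:t3
  4. max(3,2)=3c; end=29; A:t4 B:t3
  5. max(7,4)=7c; end=36; A:t4 B:t5
  6. max(4,5)=5c; end=41; A:t6 B:t5
  7. 3=3c; end=44; A:t6 B:t5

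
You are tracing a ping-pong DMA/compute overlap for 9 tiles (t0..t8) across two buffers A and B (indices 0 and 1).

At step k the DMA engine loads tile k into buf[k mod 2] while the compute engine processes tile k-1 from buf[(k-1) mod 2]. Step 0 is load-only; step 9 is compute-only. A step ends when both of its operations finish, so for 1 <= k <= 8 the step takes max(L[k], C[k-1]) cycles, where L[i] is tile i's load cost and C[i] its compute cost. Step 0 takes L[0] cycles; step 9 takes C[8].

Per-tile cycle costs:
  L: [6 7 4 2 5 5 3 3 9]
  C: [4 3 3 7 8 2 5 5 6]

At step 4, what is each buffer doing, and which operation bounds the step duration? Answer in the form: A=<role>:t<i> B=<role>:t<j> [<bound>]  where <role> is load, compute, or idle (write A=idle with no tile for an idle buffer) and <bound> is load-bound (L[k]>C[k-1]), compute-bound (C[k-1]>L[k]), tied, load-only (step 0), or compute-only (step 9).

step 4: A=load:t4 B=compute:t3 [compute-bound]

k=0 load=t0/6c comp=- wait=6 total=6
k=1 load=t1/7c comp=t0/4c wait=7 total=13
k=2 load=t2/4c comp=t1/3c wait=4 total=17
k=3 load=t3/2c comp=t2/3c wait=3 total=20
k=4 load=t4/5c comp=t3/7c wait=7 total=27
k=5 load=t5/5c comp=t4/8c wait=8 total=35
k=6 load=t6/3c comp=t5/2c wait=3 total=38
k=7 load=t7/3c comp=t6/5c wait=5 total=43
k=8 load=t8/9c comp=t7/5c wait=9 total=52
k=9 load=- comp=t8/6c wait=6 total=58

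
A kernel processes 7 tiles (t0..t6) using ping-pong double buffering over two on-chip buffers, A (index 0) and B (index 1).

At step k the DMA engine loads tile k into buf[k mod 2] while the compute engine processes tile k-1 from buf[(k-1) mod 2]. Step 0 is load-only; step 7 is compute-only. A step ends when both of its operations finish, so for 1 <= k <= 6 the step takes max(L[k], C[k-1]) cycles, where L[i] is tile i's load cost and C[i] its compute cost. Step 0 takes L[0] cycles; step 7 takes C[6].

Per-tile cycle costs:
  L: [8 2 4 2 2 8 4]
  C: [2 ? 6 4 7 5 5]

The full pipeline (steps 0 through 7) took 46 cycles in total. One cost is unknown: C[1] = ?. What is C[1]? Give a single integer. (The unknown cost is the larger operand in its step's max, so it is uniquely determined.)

step 0 = dur = L[0]=8 = 8
step 1 = dur = max(L[1]=2, C[0]=2) = 2
step 2 = dur = max(L[2]=4, C[1]=?) = C[1]  (unknown; binding)
step 3 = dur = max(L[3]=2, C[2]=6) = 6
step 4 = dur = max(L[4]=2, C[3]=4) = 4
step 5 = dur = max(L[5]=8, C[4]=7) = 8
step 6 = dur = max(L[6]=4, C[5]=5) = 5
step 7 = dur = C[6]=5 = 5
sum of known step durations = 38
dur[2] = total - known = 46 - 38 = 8
C[1] is the binding max in step 2, so C[1] = dur[2] = 8

C[1] = 8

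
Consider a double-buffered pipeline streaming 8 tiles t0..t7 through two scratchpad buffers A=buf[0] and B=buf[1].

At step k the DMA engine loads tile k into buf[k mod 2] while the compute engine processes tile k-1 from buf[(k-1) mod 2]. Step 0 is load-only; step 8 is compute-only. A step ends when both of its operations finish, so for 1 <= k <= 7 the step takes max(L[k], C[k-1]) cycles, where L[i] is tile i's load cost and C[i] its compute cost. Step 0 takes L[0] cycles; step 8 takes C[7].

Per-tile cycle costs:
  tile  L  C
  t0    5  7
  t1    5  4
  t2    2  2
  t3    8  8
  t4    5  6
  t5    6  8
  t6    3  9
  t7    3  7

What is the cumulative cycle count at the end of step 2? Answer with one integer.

step 0: L[0]=5 → dur=5, Σ=5 | A=load:t0 B=idle [load-only]
step 1: L[1]=5 C[0]=7 → dur=7, Σ=12 | A=compute:t0 B=load:t1 [compute-bound]
step 2: L[2]=2 C[1]=4 → dur=4, Σ=16 | A=load:t2 B=compute:t1 [compute-bound]
step 3: L[3]=8 C[2]=2 → dur=8, Σ=24 | A=compute:t2 B=load:t3 [load-bound]
step 4: L[4]=5 C[3]=8 → dur=8, Σ=32 | A=load:t4 B=compute:t3 [compute-bound]
step 5: L[5]=6 C[4]=6 → dur=6, Σ=38 | A=compute:t4 B=load:t5 [tied]
step 6: L[6]=3 C[5]=8 → dur=8, Σ=46 | A=load:t6 B=compute:t5 [compute-bound]
step 7: L[7]=3 C[6]=9 → dur=9, Σ=55 | A=compute:t6 B=load:t7 [compute-bound]
step 8: C[7]=7 → dur=7, Σ=62 | A=idle B=compute:t7 [compute-only]

end_cycle[2] = 16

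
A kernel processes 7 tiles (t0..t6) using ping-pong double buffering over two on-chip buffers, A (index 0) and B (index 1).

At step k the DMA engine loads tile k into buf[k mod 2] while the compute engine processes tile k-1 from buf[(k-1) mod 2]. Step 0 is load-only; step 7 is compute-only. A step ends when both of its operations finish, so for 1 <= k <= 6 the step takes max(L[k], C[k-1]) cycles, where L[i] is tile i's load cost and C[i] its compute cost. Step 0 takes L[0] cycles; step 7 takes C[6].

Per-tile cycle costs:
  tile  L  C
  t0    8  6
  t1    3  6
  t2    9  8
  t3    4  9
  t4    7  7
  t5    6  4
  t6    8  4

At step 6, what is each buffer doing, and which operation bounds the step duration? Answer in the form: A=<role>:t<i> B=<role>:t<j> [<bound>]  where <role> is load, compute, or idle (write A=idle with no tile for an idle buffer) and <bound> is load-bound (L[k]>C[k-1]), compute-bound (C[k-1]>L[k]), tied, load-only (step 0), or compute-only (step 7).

k=0 load=t0/8c comp=- wait=8 total=8
k=1 load=t1/3c comp=t0/6c wait=6 total=14
k=2 load=t2/9c comp=t1/6c wait=9 total=23
k=3 load=t3/4c comp=t2/8c wait=8 total=31
k=4 load=t4/7c comp=t3/9c wait=9 total=40
k=5 load=t5/6c comp=t4/7c wait=7 total=47
k=6 load=t6/8c comp=t5/4c wait=8 total=55
k=7 load=- comp=t6/4c wait=4 total=59

step 6: A=load:t6 B=compute:t5 [load-bound]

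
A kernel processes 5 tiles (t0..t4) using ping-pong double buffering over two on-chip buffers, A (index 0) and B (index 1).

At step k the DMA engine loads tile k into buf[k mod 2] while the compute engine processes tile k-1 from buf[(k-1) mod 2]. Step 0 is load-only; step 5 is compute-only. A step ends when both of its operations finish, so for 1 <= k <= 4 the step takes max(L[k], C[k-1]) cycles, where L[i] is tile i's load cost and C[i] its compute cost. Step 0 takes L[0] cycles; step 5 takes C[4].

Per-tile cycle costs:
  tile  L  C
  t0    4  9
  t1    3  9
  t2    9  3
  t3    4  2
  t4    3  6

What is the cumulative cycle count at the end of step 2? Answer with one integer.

end_cycle[2] = 22

[0] DMA t0→A (4c) ∥ CU idle ⇒ 4c, clock 4
[1] DMA t1→B (3c) ∥ CU A:t0 (9c) ⇒ 9c, clock 13
[2] DMA t2→A (9c) ∥ CU B:t1 (9c) ⇒ 9c, clock 22
[3] DMA t3→B (4c) ∥ CU A:t2 (3c) ⇒ 4c, clock 26
[4] DMA t4→A (3c) ∥ CU B:t3 (2c) ⇒ 3c, clock 29
[5] DMA idle ∥ CU A:t4 (6c) ⇒ 6c, clock 35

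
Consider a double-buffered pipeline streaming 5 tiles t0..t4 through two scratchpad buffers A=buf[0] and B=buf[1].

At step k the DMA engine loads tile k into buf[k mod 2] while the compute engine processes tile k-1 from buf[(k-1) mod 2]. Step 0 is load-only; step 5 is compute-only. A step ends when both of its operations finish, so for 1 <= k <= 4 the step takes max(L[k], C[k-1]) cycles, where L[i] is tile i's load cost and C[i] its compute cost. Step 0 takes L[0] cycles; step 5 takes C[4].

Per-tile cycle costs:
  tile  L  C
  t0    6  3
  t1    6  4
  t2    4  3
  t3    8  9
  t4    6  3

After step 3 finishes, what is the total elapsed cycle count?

step 0: L[0]=6 → dur=6, Σ=6 | A=load:t0 B=idle [load-only]
step 1: L[1]=6 C[0]=3 → dur=6, Σ=12 | A=compute:t0 B=load:t1 [load-bound]
step 2: L[2]=4 C[1]=4 → dur=4, Σ=16 | A=load:t2 B=compute:t1 [tied]
step 3: L[3]=8 C[2]=3 → dur=8, Σ=24 | A=compute:t2 B=load:t3 [load-bound]
step 4: L[4]=6 C[3]=9 → dur=9, Σ=33 | A=load:t4 B=compute:t3 [compute-bound]
step 5: C[4]=3 → dur=3, Σ=36 | A=compute:t4 B=idle [compute-only]

end_cycle[3] = 24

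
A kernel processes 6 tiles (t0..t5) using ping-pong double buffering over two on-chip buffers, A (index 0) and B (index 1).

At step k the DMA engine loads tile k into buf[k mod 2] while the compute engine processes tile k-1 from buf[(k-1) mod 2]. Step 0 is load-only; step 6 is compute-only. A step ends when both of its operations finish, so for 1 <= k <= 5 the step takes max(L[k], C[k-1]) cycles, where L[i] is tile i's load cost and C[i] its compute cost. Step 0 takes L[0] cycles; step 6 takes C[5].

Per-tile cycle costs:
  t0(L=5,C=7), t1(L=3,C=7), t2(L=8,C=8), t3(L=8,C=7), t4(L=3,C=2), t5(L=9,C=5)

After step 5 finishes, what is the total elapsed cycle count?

step 0: L[0]=5 → dur=5, Σ=5 | A=load:t0 B=idle [load-only]
step 1: L[1]=3 C[0]=7 → dur=7, Σ=12 | A=compute:t0 B=load:t1 [compute-bound]
step 2: L[2]=8 C[1]=7 → dur=8, Σ=20 | A=load:t2 B=compute:t1 [load-bound]
step 3: L[3]=8 C[2]=8 → dur=8, Σ=28 | A=compute:t2 B=load:t3 [tied]
step 4: L[4]=3 C[3]=7 → dur=7, Σ=35 | A=load:t4 B=compute:t3 [compute-bound]
step 5: L[5]=9 C[4]=2 → dur=9, Σ=44 | A=compute:t4 B=load:t5 [load-bound]
step 6: C[5]=5 → dur=5, Σ=49 | A=idle B=compute:t5 [compute-only]

end_cycle[5] = 44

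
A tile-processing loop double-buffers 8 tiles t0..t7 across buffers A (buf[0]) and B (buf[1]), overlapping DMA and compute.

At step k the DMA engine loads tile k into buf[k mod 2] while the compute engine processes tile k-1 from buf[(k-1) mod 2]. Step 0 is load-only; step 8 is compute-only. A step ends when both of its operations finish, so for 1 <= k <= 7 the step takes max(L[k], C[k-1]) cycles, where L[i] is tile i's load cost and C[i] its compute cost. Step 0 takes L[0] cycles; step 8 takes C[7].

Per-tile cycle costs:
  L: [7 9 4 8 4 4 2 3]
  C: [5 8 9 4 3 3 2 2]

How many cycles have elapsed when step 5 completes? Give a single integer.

end_cycle[5] = 41

  0. 7=7c; end=7; A:t0 B:-
  1. max(9,5)=9c; end=16; A:t0 B:t1
  2. max(4,8)=8c; end=24; A:t2 B:t1
  3. max(8,9)=9c; end=33; A:t2 B:t3
  4. max(4,4)=4c; end=37; A:t4 B:t3
  5. max(4,3)=4c; end=41; A:t4 B:t5
  6. max(2,3)=3c; end=44; A:t6 B:t5
  7. max(3,2)=3c; end=47; A:t6 B:t7
  8. 2=2c; end=49; A:t6 B:t7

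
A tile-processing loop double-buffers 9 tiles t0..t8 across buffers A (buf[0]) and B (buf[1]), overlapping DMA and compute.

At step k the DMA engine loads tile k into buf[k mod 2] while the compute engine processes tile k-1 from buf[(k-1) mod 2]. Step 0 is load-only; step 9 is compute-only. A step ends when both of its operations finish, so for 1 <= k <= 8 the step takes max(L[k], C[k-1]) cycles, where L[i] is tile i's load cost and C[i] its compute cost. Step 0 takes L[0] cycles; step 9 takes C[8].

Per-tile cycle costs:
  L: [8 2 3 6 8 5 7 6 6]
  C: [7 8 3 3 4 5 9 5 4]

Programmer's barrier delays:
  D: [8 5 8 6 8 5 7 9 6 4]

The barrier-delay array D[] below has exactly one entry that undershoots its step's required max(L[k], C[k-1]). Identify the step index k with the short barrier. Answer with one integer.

hazard at step 1

step 0: need L[0]=8 = 8; D[0]=8 ok
step 1: need max(L[1]=2,C[0]=7) = 7; D[1]=5 SHORT
step 2: need max(L[2]=3,C[1]=8) = 8; D[2]=8 ok
step 3: need max(L[3]=6,C[2]=3) = 6; D[3]=6 ok
step 4: need max(L[4]=8,C[3]=3) = 8; D[4]=8 ok
step 5: need max(L[5]=5,C[4]=4) = 5; D[5]=5 ok
step 6: need max(L[6]=7,C[5]=5) = 7; D[6]=7 ok
step 7: need max(L[7]=6,C[6]=9) = 9; D[7]=9 ok
step 8: need max(L[8]=6,C[7]=5) = 6; D[8]=6 ok
step 9: need C[8]=4 = 4; D[9]=4 ok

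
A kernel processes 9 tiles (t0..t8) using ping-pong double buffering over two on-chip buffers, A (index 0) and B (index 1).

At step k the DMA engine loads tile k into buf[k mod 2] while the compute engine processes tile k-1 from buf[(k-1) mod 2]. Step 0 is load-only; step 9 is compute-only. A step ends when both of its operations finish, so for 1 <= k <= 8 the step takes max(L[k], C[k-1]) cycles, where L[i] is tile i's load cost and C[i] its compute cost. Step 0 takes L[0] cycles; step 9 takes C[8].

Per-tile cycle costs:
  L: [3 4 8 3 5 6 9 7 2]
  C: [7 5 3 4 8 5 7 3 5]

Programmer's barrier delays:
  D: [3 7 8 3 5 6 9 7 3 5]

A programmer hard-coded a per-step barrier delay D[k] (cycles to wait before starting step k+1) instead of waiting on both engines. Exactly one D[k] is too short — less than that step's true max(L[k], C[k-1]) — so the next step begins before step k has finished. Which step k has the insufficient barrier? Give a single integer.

hazard at step 5

[0] required=L[0]=3=3 vs D=3 ok
[1] required=max(L[1]=4,C[0]=7)=7 vs D=7 ok
[2] required=max(L[2]=8,C[1]=5)=8 vs D=8 ok
[3] required=max(L[3]=3,C[2]=3)=3 vs D=3 ok
[4] required=max(L[4]=5,C[3]=4)=5 vs D=5 ok
[5] required=max(L[5]=6,C[4]=8)=8 vs D=6 SHORT
[6] required=max(L[6]=9,C[5]=5)=9 vs D=9 ok
[7] required=max(L[7]=7,C[6]=7)=7 vs D=7 ok
[8] required=max(L[8]=2,C[7]=3)=3 vs D=3 ok
[9] required=C[8]=5=5 vs D=5 ok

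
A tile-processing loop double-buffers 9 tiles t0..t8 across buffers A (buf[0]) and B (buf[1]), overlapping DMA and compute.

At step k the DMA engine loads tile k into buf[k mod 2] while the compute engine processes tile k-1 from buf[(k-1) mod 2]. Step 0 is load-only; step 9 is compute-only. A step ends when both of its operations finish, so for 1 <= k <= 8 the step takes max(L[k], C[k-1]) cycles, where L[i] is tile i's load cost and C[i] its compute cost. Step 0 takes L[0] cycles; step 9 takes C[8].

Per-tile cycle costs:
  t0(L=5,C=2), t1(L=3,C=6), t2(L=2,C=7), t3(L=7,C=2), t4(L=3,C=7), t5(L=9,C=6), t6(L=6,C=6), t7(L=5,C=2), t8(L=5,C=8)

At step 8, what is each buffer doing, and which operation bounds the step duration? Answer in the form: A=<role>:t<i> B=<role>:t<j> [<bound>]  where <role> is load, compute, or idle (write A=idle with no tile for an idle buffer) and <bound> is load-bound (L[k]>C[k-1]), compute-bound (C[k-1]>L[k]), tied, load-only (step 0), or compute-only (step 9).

step 8: A=load:t8 B=compute:t7 [load-bound]

  0. 5=5c; end=5; A:t0 B:-
  1. max(3,2)=3c; end=8; A:t0 B:t1
  2. max(2,6)=6c; end=14; A:t2 B:t1
  3. max(7,7)=7c; end=21; A:t2 B:t3
  4. max(3,2)=3c; end=24; A:t4 B:t3
  5. max(9,7)=9c; end=33; A:t4 B:t5
  6. max(6,6)=6c; end=39; A:t6 B:t5
  7. max(5,6)=6c; end=45; A:t6 B:t7
  8. max(5,2)=5c; end=50; A:t8 B:t7
  9. 8=8c; end=58; A:t8 B:t7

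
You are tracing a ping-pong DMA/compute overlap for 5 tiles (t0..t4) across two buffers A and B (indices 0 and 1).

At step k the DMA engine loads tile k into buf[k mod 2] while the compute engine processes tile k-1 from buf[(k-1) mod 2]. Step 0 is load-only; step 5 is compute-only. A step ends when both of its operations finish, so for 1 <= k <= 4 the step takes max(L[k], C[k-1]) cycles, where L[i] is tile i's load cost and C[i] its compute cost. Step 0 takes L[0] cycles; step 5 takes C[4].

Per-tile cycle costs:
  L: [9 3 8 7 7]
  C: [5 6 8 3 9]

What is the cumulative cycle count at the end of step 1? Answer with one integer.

end_cycle[1] = 14

k=0 load=t0/9c comp=- wait=9 total=9
k=1 load=t1/3c comp=t0/5c wait=5 total=14
k=2 load=t2/8c comp=t1/6c wait=8 total=22
k=3 load=t3/7c comp=t2/8c wait=8 total=30
k=4 load=t4/7c comp=t3/3c wait=7 total=37
k=5 load=- comp=t4/9c wait=9 total=46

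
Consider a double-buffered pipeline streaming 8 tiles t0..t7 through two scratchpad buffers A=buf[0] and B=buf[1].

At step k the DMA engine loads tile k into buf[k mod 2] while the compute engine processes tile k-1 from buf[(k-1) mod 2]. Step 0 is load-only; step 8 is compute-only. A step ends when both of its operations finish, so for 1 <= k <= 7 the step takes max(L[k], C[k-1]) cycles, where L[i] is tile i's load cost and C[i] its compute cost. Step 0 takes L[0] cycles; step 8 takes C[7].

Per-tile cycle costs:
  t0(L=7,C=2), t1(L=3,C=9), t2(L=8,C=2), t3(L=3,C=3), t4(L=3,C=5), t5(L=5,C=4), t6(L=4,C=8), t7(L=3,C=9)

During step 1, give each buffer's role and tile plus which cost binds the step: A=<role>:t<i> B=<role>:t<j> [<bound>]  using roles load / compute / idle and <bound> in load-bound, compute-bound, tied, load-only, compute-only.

step 1: A=compute:t0 B=load:t1 [load-bound]

[0] DMA t0→A (7c) ∥ CU idle ⇒ 7c, clock 7
[1] DMA t1→B (3c) ∥ CU A:t0 (2c) ⇒ 3c, clock 10
[2] DMA t2→A (8c) ∥ CU B:t1 (9c) ⇒ 9c, clock 19
[3] DMA t3→B (3c) ∥ CU A:t2 (2c) ⇒ 3c, clock 22
[4] DMA t4→A (3c) ∥ CU B:t3 (3c) ⇒ 3c, clock 25
[5] DMA t5→B (5c) ∥ CU A:t4 (5c) ⇒ 5c, clock 30
[6] DMA t6→A (4c) ∥ CU B:t5 (4c) ⇒ 4c, clock 34
[7] DMA t7→B (3c) ∥ CU A:t6 (8c) ⇒ 8c, clock 42
[8] DMA idle ∥ CU B:t7 (9c) ⇒ 9c, clock 51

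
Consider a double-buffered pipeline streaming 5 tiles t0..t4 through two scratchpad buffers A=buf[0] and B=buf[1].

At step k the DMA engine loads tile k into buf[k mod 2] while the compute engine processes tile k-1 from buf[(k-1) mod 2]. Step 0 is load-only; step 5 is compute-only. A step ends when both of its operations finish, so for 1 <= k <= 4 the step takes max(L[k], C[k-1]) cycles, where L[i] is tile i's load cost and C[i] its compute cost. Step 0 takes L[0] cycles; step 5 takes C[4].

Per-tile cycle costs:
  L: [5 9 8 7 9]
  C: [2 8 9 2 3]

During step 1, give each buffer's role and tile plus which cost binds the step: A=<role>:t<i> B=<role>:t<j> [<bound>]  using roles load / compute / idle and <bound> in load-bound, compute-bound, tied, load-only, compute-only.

step 1: A=compute:t0 B=load:t1 [load-bound]

step 0: L[0]=5 → dur=5, Σ=5 | A=load:t0 B=idle [load-only]
step 1: L[1]=9 C[0]=2 → dur=9, Σ=14 | A=compute:t0 B=load:t1 [load-bound]
step 2: L[2]=8 C[1]=8 → dur=8, Σ=22 | A=load:t2 B=compute:t1 [tied]
step 3: L[3]=7 C[2]=9 → dur=9, Σ=31 | A=compute:t2 B=load:t3 [compute-bound]
step 4: L[4]=9 C[3]=2 → dur=9, Σ=40 | A=load:t4 B=compute:t3 [load-bound]
step 5: C[4]=3 → dur=3, Σ=43 | A=compute:t4 B=idle [compute-only]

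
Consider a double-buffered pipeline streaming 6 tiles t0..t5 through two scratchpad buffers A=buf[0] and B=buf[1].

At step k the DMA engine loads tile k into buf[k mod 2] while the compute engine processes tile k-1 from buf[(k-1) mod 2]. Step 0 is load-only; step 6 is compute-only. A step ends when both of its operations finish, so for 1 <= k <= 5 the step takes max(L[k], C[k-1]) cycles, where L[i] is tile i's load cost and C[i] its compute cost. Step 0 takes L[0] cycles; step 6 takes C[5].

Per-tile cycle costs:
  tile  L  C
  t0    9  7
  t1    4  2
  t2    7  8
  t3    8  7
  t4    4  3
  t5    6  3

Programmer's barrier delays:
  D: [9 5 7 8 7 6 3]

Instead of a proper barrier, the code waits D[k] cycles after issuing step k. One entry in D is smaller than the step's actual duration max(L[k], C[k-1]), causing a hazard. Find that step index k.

k=0 barrier L[0]=9→9c, D[0]=9 ok
k=1 barrier max(L[1]=4,C[0]=7)→7c, D[1]=5 SHORT
k=2 barrier max(L[2]=7,C[1]=2)→7c, D[2]=7 ok
k=3 barrier max(L[3]=8,C[2]=8)→8c, D[3]=8 ok
k=4 barrier max(L[4]=4,C[3]=7)→7c, D[4]=7 ok
k=5 barrier max(L[5]=6,C[4]=3)→6c, D[5]=6 ok
k=6 barrier C[5]=3→3c, D[6]=3 ok

hazard at step 1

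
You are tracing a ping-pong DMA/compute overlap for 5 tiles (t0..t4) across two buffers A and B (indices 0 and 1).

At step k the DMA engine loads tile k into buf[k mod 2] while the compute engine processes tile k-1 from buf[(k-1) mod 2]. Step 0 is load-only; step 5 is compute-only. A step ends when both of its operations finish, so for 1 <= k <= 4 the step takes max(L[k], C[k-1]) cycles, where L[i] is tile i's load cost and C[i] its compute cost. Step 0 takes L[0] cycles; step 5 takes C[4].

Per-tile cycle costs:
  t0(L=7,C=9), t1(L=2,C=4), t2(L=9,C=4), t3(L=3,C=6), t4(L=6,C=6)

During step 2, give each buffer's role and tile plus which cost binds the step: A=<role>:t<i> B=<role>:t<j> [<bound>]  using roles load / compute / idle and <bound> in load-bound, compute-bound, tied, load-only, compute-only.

step 2: A=load:t2 B=compute:t1 [load-bound]

k=0 load=t0/7c comp=- wait=7 total=7
k=1 load=t1/2c comp=t0/9c wait=9 total=16
k=2 load=t2/9c comp=t1/4c wait=9 total=25
k=3 load=t3/3c comp=t2/4c wait=4 total=29
k=4 load=t4/6c comp=t3/6c wait=6 total=35
k=5 load=- comp=t4/6c wait=6 total=41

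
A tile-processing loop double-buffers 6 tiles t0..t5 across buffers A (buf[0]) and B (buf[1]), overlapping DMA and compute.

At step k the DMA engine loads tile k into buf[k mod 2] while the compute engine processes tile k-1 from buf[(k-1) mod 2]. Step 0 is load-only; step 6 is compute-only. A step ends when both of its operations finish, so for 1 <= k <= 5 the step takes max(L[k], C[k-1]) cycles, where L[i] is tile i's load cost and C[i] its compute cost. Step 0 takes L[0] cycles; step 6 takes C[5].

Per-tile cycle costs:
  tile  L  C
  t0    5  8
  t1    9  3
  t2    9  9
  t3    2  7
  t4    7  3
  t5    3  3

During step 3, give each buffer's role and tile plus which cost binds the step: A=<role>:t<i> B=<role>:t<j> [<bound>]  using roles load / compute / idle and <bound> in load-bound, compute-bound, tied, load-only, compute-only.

  0. 5=5c; end=5; A:t0 B:-
  1. max(9,8)=9c; end=14; A:t0 B:t1
  2. max(9,3)=9c; end=23; A:t2 B:t1
  3. max(2,9)=9c; end=32; A:t2 B:t3
  4. max(7,7)=7c; end=39; A:t4 B:t3
  5. max(3,3)=3c; end=42; A:t4 B:t5
  6. 3=3c; end=45; A:t4 B:t5

step 3: A=compute:t2 B=load:t3 [compute-bound]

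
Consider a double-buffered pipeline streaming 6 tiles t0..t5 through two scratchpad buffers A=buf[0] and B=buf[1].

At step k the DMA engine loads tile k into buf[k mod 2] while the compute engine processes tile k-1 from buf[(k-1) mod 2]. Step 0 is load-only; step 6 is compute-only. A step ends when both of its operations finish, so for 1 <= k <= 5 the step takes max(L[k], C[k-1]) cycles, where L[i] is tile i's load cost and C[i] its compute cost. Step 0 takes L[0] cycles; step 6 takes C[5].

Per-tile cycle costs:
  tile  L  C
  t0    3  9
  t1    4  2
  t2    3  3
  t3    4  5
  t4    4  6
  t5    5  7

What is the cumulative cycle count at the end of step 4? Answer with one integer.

end_cycle[4] = 24

[0] DMA t0→A (3c) ∥ CU idle ⇒ 3c, clock 3
[1] DMA t1→B (4c) ∥ CU A:t0 (9c) ⇒ 9c, clock 12
[2] DMA t2→A (3c) ∥ CU B:t1 (2c) ⇒ 3c, clock 15
[3] DMA t3→B (4c) ∥ CU A:t2 (3c) ⇒ 4c, clock 19
[4] DMA t4→A (4c) ∥ CU B:t3 (5c) ⇒ 5c, clock 24
[5] DMA t5→B (5c) ∥ CU A:t4 (6c) ⇒ 6c, clock 30
[6] DMA idle ∥ CU B:t5 (7c) ⇒ 7c, clock 37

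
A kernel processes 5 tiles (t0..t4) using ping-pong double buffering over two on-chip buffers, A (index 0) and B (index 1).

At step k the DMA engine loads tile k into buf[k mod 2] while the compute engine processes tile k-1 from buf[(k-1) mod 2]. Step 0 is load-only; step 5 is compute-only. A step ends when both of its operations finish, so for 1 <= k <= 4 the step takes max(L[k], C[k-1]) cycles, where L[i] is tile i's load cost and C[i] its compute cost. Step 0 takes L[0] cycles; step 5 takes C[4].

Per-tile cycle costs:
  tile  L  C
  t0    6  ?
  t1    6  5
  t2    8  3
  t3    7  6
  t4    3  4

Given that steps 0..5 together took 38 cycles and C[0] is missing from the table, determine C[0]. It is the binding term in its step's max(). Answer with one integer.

C[0] = 7

step 0 | dur = L[0]=6 = 6
step 1 | dur = max(L[1]=6, C[0]=?) = C[0]  (unknown; binding)
step 2 | dur = max(L[2]=8, C[1]=5) = 8
step 3 | dur = max(L[3]=7, C[2]=3) = 7
step 4 | dur = max(L[4]=3, C[3]=6) = 6
step 5 | dur = C[4]=4 = 4
sum of known step durations = 31
dur[1] = total - known = 38 - 31 = 7
C[0] is the binding max in step 1, so C[0] = dur[1] = 7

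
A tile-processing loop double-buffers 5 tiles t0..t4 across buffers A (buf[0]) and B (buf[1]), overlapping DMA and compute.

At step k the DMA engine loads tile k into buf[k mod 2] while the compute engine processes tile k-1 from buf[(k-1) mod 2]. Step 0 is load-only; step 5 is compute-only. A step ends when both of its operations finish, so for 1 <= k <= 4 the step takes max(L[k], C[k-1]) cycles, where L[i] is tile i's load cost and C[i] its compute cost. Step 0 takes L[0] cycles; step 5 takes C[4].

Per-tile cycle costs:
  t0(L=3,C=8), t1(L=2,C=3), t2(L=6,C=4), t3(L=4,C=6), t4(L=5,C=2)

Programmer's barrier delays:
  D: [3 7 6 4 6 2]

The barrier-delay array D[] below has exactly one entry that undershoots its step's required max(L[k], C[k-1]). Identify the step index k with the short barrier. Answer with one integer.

hazard at step 1

step 0: need L[0]=3 = 3; D[0]=3 ok
step 1: need max(L[1]=2,C[0]=8) = 8; D[1]=7 SHORT
step 2: need max(L[2]=6,C[1]=3) = 6; D[2]=6 ok
step 3: need max(L[3]=4,C[2]=4) = 4; D[3]=4 ok
step 4: need max(L[4]=5,C[3]=6) = 6; D[4]=6 ok
step 5: need C[4]=2 = 2; D[5]=2 ok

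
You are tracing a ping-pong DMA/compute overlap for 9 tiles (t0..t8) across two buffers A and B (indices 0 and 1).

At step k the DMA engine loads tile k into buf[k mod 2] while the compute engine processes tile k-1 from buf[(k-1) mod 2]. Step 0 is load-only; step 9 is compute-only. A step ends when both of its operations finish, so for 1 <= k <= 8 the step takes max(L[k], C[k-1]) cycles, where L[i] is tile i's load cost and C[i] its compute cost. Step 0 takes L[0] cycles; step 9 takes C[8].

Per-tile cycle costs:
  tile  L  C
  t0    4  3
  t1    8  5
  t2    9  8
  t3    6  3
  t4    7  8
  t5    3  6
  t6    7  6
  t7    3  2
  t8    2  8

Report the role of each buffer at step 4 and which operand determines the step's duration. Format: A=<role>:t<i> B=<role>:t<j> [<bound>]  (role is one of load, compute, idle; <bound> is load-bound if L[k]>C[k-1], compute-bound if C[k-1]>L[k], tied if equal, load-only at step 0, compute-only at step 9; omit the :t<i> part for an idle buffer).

step 4: A=load:t4 B=compute:t3 [load-bound]

  0. 4=4c; end=4; A:t0 B:-
  1. max(8,3)=8c; end=12; A:t0 B:t1
  2. max(9,5)=9c; end=21; A:t2 B:t1
  3. max(6,8)=8c; end=29; A:t2 B:t3
  4. max(7,3)=7c; end=36; A:t4 B:t3
  5. max(3,8)=8c; end=44; A:t4 B:t5
  6. max(7,6)=7c; end=51; A:t6 B:t5
  7. max(3,6)=6c; end=57; A:t6 B:t7
  8. max(2,2)=2c; end=59; A:t8 B:t7
  9. 8=8c; end=67; A:t8 B:t7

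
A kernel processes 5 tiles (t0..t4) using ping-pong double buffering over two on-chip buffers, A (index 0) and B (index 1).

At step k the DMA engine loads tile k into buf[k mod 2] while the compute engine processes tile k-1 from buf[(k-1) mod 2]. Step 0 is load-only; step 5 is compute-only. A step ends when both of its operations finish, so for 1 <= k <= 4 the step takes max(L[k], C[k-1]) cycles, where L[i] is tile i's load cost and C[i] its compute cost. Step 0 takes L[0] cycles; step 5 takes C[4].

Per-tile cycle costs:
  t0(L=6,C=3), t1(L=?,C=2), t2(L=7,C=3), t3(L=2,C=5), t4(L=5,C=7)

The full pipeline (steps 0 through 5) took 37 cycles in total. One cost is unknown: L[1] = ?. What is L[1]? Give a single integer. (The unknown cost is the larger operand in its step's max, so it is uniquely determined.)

L[1] = 9

step 0 = dur = L[0]=6 = 6
step 1 = dur = max(L[1]=?, C[0]=3) = L[1]  (unknown; binding)
step 2 = dur = max(L[2]=7, C[1]=2) = 7
step 3 = dur = max(L[3]=2, C[2]=3) = 3
step 4 = dur = max(L[4]=5, C[3]=5) = 5
step 5 = dur = C[4]=7 = 7
sum of known step durations = 28
dur[1] = total - known = 37 - 28 = 9
L[1] is the binding max in step 1, so L[1] = dur[1] = 9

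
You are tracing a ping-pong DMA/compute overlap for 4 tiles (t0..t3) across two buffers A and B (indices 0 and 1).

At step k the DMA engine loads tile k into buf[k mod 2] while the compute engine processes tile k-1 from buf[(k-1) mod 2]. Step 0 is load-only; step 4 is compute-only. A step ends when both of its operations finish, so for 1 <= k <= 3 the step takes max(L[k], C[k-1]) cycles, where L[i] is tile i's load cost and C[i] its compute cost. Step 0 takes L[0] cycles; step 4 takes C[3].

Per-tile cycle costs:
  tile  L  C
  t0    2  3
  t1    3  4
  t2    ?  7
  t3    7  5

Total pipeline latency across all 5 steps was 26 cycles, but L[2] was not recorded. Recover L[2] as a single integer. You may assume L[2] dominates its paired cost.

step 0 → dur = L[0]=2 = 2
step 1 → dur = max(L[1]=3, C[0]=3) = 3
step 2 → dur = max(L[2]=?, C[1]=4) = L[2]  (unknown; binding)
step 3 → dur = max(L[3]=7, C[2]=7) = 7
step 4 → dur = C[3]=5 = 5
sum of known step durations = 17
dur[2] = total - known = 26 - 17 = 9
L[2] is the binding max in step 2, so L[2] = dur[2] = 9

L[2] = 9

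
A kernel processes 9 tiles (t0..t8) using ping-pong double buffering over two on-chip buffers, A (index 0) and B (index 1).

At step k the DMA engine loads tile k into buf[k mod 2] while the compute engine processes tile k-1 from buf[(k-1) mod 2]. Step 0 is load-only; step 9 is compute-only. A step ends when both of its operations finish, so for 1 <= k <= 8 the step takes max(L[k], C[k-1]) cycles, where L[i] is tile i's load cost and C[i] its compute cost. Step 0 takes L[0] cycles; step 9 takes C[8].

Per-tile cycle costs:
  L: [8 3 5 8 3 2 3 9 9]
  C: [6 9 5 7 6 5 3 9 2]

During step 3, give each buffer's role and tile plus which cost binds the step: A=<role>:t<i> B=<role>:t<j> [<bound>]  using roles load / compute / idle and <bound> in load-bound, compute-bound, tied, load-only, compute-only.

step 3: A=compute:t2 B=load:t3 [load-bound]

  0. 8=8c; end=8; A:t0 B:-
  1. max(3,6)=6c; end=14; A:t0 B:t1
  2. max(5,9)=9c; end=23; A:t2 B:t1
  3. max(8,5)=8c; end=31; A:t2 B:t3
  4. max(3,7)=7c; end=38; A:t4 B:t3
  5. max(2,6)=6c; end=44; A:t4 B:t5
  6. max(3,5)=5c; end=49; A:t6 B:t5
  7. max(9,3)=9c; end=58; A:t6 B:t7
  8. max(9,9)=9c; end=67; A:t8 B:t7
  9. 2=2c; end=69; A:t8 B:t7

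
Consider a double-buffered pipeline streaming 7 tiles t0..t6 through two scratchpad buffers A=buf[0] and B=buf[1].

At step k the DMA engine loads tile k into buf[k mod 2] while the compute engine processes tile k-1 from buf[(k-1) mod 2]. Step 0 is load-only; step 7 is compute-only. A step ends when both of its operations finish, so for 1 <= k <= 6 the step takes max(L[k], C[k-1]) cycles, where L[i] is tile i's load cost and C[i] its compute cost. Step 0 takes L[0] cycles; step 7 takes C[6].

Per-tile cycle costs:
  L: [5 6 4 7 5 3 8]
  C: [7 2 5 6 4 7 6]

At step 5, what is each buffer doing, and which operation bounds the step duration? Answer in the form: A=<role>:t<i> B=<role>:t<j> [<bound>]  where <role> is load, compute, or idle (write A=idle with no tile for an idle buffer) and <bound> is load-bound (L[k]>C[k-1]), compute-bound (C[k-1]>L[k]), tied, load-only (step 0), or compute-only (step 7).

step 0: L[0]=5 → dur=5, Σ=5 | A=load:t0 B=idle [load-only]
step 1: L[1]=6 C[0]=7 → dur=7, Σ=12 | A=compute:t0 B=load:t1 [compute-bound]
step 2: L[2]=4 C[1]=2 → dur=4, Σ=16 | A=load:t2 B=compute:t1 [load-bound]
step 3: L[3]=7 C[2]=5 → dur=7, Σ=23 | A=compute:t2 B=load:t3 [load-bound]
step 4: L[4]=5 C[3]=6 → dur=6, Σ=29 | A=load:t4 B=compute:t3 [compute-bound]
step 5: L[5]=3 C[4]=4 → dur=4, Σ=33 | A=compute:t4 B=load:t5 [compute-bound]
step 6: L[6]=8 C[5]=7 → dur=8, Σ=41 | A=load:t6 B=compute:t5 [load-bound]
step 7: C[6]=6 → dur=6, Σ=47 | A=compute:t6 B=idle [compute-only]

step 5: A=compute:t4 B=load:t5 [compute-bound]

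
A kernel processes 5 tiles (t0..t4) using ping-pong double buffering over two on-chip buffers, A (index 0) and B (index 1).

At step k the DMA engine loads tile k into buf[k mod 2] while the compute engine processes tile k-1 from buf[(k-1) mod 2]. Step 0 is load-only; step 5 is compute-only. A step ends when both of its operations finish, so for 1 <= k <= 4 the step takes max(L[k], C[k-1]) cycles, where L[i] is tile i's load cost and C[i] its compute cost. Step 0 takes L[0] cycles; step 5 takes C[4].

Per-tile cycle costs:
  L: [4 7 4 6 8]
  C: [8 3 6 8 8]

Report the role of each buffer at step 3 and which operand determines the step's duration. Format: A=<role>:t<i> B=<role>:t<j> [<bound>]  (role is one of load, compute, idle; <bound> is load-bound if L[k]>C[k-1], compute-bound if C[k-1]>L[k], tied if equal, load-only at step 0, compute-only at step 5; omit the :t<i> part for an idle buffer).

step 3: A=compute:t2 B=load:t3 [tied]

step 0: L[0]=4 → dur=4, Σ=4 | A=load:t0 B=idle [load-only]
step 1: L[1]=7 C[0]=8 → dur=8, Σ=12 | A=compute:t0 B=load:t1 [compute-bound]
step 2: L[2]=4 C[1]=3 → dur=4, Σ=16 | A=load:t2 B=compute:t1 [load-bound]
step 3: L[3]=6 C[2]=6 → dur=6, Σ=22 | A=compute:t2 B=load:t3 [tied]
step 4: L[4]=8 C[3]=8 → dur=8, Σ=30 | A=load:t4 B=compute:t3 [tied]
step 5: C[4]=8 → dur=8, Σ=38 | A=compute:t4 B=idle [compute-only]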